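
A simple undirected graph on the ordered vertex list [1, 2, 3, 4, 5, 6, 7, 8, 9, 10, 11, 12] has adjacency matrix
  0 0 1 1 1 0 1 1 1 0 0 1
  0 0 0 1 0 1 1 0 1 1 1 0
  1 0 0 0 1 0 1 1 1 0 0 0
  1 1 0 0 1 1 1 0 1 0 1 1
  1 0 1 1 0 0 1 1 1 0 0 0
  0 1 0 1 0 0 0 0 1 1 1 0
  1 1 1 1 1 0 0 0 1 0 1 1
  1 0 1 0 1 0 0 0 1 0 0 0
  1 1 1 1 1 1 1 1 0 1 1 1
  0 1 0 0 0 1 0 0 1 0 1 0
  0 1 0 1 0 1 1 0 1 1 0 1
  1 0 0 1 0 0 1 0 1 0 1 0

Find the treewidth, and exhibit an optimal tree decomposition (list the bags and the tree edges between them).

Every bag has size at most 5, so the width is 5 − 1 = 4 and tw(G) ≤ 4. For the lower bound, the 5 vertices {1, 3, 5, 8, 9} are pairwise adjacent, and any tree decomposition puts a clique entirely inside one bag — forcing width ≥ 4. The upper and lower bounds meet at 4, so that is the treewidth.

Treewidth 4.
One such decomposition:
Bags: B1 = {2, 4, 6, 9, 11}  B2 = {2, 4, 7, 9, 11}  B3 = {4, 7, 9, 11, 12}  B4 = {1, 4, 7, 9, 12}  B5 = {1, 4, 5, 7, 9}  B6 = {1, 3, 5, 7, 9}  B7 = {1, 3, 5, 8, 9}  B8 = {2, 6, 9, 10, 11}
Tree: B1–B2, B2–B3, B3–B4, B4–B5, B5–B6, B6–B7, B1–B8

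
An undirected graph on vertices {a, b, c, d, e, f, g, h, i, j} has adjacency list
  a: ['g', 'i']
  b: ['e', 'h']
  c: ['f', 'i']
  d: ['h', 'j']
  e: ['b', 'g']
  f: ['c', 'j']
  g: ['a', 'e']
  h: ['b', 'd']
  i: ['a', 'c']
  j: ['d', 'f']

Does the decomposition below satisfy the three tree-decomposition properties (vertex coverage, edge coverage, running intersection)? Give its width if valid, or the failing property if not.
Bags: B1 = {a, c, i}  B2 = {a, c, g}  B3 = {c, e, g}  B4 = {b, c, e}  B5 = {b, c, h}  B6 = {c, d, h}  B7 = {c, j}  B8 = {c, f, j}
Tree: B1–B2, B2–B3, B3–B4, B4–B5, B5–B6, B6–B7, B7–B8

No — edge (d,j) lies in no bag.

A tree decomposition must satisfy three properties: every vertex lies in some bag; for every edge, both endpoints lie together in some bag; and for every vertex, the bags containing it form a connected subtree. Here edge (d,j) lies in no bag, so the decomposition is invalid.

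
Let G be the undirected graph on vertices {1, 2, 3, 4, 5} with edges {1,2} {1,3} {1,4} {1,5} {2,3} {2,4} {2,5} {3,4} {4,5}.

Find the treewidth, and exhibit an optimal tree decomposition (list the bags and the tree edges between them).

Each bag holds 4 vertices, so the decomposition has width 3, which upper-bounds the treewidth. Conversely, {1, 2, 3, 4} is a clique of size 4, and the vertices of any clique must share a bag in every tree decomposition; so some bag has ≥ 4 vertices and tw(G) ≥ 3. Combining the bounds, tw(G) = 3.

Treewidth 3.
One such decomposition:
Bags: B1 = {1, 2, 4, 5}  B2 = {1, 2, 3, 4}
Tree: B1–B2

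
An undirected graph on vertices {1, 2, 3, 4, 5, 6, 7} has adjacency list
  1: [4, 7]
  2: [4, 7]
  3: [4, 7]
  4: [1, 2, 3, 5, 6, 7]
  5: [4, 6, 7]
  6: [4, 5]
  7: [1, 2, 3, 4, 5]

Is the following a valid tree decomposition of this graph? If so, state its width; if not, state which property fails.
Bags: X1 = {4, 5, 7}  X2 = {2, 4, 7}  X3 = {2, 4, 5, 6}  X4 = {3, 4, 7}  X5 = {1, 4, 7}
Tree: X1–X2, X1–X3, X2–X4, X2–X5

No — bags containing vertex 2 are not connected in the tree.

A tree decomposition must satisfy three properties: every vertex lies in some bag; for every edge, both endpoints lie together in some bag; and for every vertex, the bags containing it form a connected subtree. Here bags containing vertex 2 are not connected in the tree, so the decomposition is invalid.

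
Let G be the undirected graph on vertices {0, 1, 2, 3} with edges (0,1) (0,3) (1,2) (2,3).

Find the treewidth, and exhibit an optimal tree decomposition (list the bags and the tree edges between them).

Treewidth 2.
One such decomposition:
Bags: B1 = {0, 1, 3}  B2 = {1, 2, 3}
Tree: B1–B2

The largest bag has 3 vertices, giving width 2; this decomposition certifies tw(G) ≤ 2. For the lower bound, G contains the cycle 3–0–1–2–3, so G is not a forest; only forests have treewidth ≤ 1, hence tw(G) ≥ 2. Combining the bounds, tw(G) = 2.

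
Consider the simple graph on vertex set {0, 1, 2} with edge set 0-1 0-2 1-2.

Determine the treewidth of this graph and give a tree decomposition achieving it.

With just one bag of size 3, the width is 3 − 1 = 2, so tw(G) ≤ 2. On the other hand G contains the 3-clique {0, 1, 2}. A clique must lie in a single bag of any decomposition, so no decomposition can have width below 2. Therefore the treewidth is 2.

Treewidth 2.
Bags: B1 = {0, 1, 2}
Tree: (single bag)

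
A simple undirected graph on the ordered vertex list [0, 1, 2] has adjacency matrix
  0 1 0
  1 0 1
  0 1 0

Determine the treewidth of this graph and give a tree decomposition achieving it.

The largest bag has 2 vertices, giving width 1; this decomposition certifies tw(G) ≤ 1. Any graph with an edge has treewidth ≥ 1, and G has the edge 1–0. Hence tw(G) = 1 exactly.

Treewidth 1.
One such decomposition:
Bags: B1 = {0, 1}  B2 = {1, 2}
Tree: B1–B2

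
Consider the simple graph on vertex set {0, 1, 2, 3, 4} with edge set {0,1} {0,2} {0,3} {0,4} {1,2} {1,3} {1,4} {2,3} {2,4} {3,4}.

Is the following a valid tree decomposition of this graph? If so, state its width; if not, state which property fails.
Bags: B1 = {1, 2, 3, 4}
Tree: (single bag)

No — vertex 0 appears in no bag.

A tree decomposition must satisfy three properties: every vertex lies in some bag; for every edge, both endpoints lie together in some bag; and for every vertex, the bags containing it form a connected subtree. Here vertex 0 appears in no bag, so the decomposition is invalid.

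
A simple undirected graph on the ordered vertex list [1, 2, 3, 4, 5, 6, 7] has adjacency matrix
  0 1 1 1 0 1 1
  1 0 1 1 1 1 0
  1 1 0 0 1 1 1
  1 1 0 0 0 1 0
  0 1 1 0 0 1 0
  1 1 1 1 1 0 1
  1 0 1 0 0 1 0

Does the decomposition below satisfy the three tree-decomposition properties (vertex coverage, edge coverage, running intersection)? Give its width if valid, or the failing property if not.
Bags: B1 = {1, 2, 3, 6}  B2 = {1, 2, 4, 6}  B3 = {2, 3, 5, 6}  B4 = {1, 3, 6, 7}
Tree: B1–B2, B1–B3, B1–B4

Yes; width 3.

Checking the three conditions: (i) the bags cover all of {1, 2, 3, 4, 5, 6, 7}; (ii) for each edge, some bag contains both endpoints; (iii) the bags containing any fixed vertex form a subtree. All hold, so the decomposition is valid with width 4 − 1 = 3.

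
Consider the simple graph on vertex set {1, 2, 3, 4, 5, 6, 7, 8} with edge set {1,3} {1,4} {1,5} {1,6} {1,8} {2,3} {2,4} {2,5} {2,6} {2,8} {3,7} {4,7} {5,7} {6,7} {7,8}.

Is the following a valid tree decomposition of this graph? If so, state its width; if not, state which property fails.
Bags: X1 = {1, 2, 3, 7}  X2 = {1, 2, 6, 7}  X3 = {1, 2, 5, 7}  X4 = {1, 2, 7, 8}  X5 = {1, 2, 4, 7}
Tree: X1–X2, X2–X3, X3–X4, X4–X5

Yes; width 3.

Vertex coverage: the bags together contain {1, 2, 3, 4, 5, 6, 7, 8}, the full vertex set. Edge coverage: each edge of G has both endpoints in at least one bag. Running intersection: for every vertex, the bags containing it form a connected subtree. All three properties hold, so this is a valid tree decomposition of width max|bag| − 1 = 3, and hence tw(G) ≤ 3.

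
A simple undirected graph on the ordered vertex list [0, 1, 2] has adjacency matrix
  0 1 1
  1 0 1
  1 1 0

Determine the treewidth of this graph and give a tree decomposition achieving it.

With just one bag of size 3, the width is 3 − 1 = 2, so tw(G) ≤ 2. Conversely, {0, 1, 2} is a clique of size 3, and the vertices of any clique must share a bag in every tree decomposition; so some bag has ≥ 3 vertices and tw(G) ≥ 2. Hence tw(G) = 2 exactly.

Treewidth 2.
Bags: B1 = {0, 1, 2}
Tree: (single bag)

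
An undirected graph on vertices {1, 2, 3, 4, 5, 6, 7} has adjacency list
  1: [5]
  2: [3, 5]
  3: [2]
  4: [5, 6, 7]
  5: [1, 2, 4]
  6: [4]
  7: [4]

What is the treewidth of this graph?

1

A width-1 tree decomposition is:
Bags: B1 = {2, 5}  B2 = {1, 5}  B3 = {2, 3}  B4 = {4, 5}  B5 = {4, 7}  B6 = {4, 6}
Tree: B1–B2, B1–B3, B2–B4, B4–B5, B4–B6
The largest bag has 2 vertices, giving width 1; this decomposition certifies tw(G) ≤ 1. Since G has at least one edge (e.g. 5–2), it is not an edgeless graph, so tw(G) ≥ 1. The upper and lower bounds meet at 1, so that is the treewidth.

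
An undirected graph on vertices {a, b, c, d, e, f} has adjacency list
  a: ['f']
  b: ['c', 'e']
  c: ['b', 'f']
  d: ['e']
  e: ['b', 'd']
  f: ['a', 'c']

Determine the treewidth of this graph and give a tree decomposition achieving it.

Every bag has size at most 2, so the width is 2 − 1 = 1 and tw(G) ≤ 1. G has an edge, so its treewidth is at least 1. The upper and lower bounds meet at 1, so that is the treewidth.

Treewidth 1.
One such decomposition:
Bags: B1 = {a, f}  B2 = {c, f}  B3 = {b, c}  B4 = {b, e}  B5 = {d, e}
Tree: B1–B2, B2–B3, B3–B4, B4–B5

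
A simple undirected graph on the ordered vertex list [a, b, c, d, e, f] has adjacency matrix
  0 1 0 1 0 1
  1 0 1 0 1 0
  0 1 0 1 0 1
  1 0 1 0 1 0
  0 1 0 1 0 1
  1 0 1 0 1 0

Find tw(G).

3

A width-3 tree decomposition is:
Bags: B1 = {a, b, c, e}  B2 = {a, c, d, e}  B3 = {a, c, e, f}
Tree: B1–B2, B2–B3
Each bag holds 4 vertices, so the decomposition has width 3, which upper-bounds the treewidth. For the lower bound: the 4 vertex sets {b,e}, {c,d}, {a}, {f} are disjoint, each induces a connected subgraph, and every pair is joined by at least one edge of G. Contracting each set to a single vertex therefore yields K_{4} as a minor, and since treewidth is minor-monotone, tw(G) ≥ tw(K_{4}) = 3. Hence tw(G) = 3 exactly.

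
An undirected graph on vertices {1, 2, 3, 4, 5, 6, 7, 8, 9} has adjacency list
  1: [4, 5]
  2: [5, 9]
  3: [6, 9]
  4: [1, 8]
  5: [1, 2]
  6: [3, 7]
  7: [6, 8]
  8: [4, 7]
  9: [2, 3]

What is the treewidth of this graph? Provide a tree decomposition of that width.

Treewidth 2.
One such decomposition:
Bags: B1 = {1, 4, 5}  B2 = {4, 5, 8}  B3 = {5, 7, 8}  B4 = {5, 6, 7}  B5 = {3, 5, 6}  B6 = {3, 5, 9}  B7 = {2, 5, 9}
Tree: B1–B2, B2–B3, B3–B4, B4–B5, B5–B6, B6–B7

The largest bag has 3 vertices, giving width 2; this decomposition certifies tw(G) ≤ 2. The edges 5–1–4–8–7–6–3–9–2–5 form a cycle, so G is not a tree and its treewidth is at least 2. Hence tw(G) = 2 exactly.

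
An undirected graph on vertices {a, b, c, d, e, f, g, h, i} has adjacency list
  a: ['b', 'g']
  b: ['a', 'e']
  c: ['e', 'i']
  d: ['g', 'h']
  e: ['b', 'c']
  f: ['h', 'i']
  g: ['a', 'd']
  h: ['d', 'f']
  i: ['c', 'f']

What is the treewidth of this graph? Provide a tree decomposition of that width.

Treewidth 2.
One optimal decomposition is:
Bags: B1 = {c, e, i}  B2 = {b, e, i}  B3 = {a, b, i}  B4 = {a, g, i}  B5 = {d, g, i}  B6 = {d, h, i}  B7 = {f, h, i}
Tree: B1–B2, B2–B3, B3–B4, B4–B5, B5–B6, B6–B7

Each bag holds 3 vertices, so the decomposition has width 2, which upper-bounds the treewidth. The edges i–c–e–b–a–g–d–h–f–i form a cycle, so G is not a tree and its treewidth is at least 2. Therefore the treewidth is 2.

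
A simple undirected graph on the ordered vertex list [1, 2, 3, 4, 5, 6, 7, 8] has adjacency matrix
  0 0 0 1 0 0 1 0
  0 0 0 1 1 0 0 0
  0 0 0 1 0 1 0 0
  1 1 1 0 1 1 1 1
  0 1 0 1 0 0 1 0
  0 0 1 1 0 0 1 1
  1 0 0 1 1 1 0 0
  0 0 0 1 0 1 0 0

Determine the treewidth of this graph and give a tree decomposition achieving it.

Each bag holds 3 vertices, so the decomposition has width 2, which upper-bounds the treewidth. On the other hand G contains the 3-clique {1, 4, 7}. A clique must lie in a single bag of any decomposition, so no decomposition can have width below 2. The upper and lower bounds meet at 2, so that is the treewidth.

Treewidth 2.
One optimal decomposition is:
Bags: B1 = {4, 5, 7}  B2 = {4, 6, 7}  B3 = {4, 6, 8}  B4 = {3, 4, 6}  B5 = {1, 4, 7}  B6 = {2, 4, 5}
Tree: B1–B2, B2–B3, B2–B4, B1–B5, B1–B6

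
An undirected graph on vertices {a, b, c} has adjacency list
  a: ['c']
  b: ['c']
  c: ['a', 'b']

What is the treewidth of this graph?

1

A width-1 tree decomposition is:
Bags: B1 = {a, c}  B2 = {b, c}
Tree: B1–B2
Each bag holds 2 vertices, so the decomposition has width 1, which upper-bounds the treewidth. Since G has at least one edge (e.g. a–c), it is not an edgeless graph, so tw(G) ≥ 1. Therefore the treewidth is 1.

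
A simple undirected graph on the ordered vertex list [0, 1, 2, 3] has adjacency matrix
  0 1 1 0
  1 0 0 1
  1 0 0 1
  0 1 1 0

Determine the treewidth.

A width-2 tree decomposition is:
Bags: B1 = {0, 1, 3}  B2 = {0, 2, 3}
Tree: B1–B2
The largest bag has 3 vertices, giving width 2; this decomposition certifies tw(G) ≤ 2. Since 0–1–3–2–0 is a cycle in G, G is not acyclic. Forests are exactly the graphs of treewidth ≤ 1, so tw(G) ≥ 2. Combining the bounds, tw(G) = 2.

2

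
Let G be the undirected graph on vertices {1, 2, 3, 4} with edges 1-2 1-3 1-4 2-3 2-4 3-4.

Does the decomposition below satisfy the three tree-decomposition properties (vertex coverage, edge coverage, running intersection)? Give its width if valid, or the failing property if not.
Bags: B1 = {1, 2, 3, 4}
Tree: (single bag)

Yes; width 3.

Every vertex of G appears in some bag (union = {1, 2, 3, 4}); every edge is covered by a bag; and for each vertex v the set of bags containing v is connected in the bag tree. The decomposition is therefore valid. The largest bag has 4 vertices, so the width is 3.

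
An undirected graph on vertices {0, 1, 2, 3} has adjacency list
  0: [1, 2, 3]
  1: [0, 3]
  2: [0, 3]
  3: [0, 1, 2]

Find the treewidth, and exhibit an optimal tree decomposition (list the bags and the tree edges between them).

Treewidth 2.
One optimal decomposition is:
Bags: B1 = {0, 2, 3}  B2 = {0, 1, 3}
Tree: B1–B2

The largest bag has 3 vertices, giving width 2; this decomposition certifies tw(G) ≤ 2. For the lower bound, the 3 vertices {0, 1, 3} are pairwise adjacent, and any tree decomposition puts a clique entirely inside one bag — forcing width ≥ 2. The upper and lower bounds meet at 2, so that is the treewidth.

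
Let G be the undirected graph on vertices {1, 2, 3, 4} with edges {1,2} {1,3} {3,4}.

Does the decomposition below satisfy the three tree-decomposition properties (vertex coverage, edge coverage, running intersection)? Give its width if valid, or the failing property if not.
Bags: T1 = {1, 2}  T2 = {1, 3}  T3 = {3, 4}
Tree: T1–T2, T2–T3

Yes; width 1.

Checking the three conditions: (i) the bags cover all of {1, 2, 3, 4}; (ii) for each edge, some bag contains both endpoints; (iii) the bags containing any fixed vertex form a subtree. All hold, so the decomposition is valid with width 2 − 1 = 1.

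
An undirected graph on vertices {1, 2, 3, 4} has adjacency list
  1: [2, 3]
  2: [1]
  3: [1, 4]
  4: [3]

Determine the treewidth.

A width-1 tree decomposition is:
Bags: B1 = {1, 2}  B2 = {1, 3}  B3 = {3, 4}
Tree: B1–B2, B2–B3
Every bag has size at most 2, so the width is 2 − 1 = 1 and tw(G) ≤ 1. G has an edge, so its treewidth is at least 1. Combining the bounds, tw(G) = 1.

1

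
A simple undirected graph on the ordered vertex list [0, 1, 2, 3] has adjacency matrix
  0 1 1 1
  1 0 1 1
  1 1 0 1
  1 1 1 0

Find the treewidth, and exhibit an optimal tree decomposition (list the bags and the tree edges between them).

With just one bag of size 4, the width is 4 − 1 = 3, so tw(G) ≤ 3. For the lower bound, the 4 vertices {0, 1, 2, 3} are pairwise adjacent, and any tree decomposition puts a clique entirely inside one bag — forcing width ≥ 3. Therefore the treewidth is 3.

Treewidth 3.
One such decomposition:
Bags: B1 = {0, 1, 2, 3}
Tree: (single bag)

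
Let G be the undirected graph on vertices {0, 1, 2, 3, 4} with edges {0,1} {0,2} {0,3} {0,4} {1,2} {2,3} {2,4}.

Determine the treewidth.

2

A width-2 tree decomposition is:
Bags: B1 = {0, 2, 3}  B2 = {0, 1, 2}  B3 = {0, 2, 4}
Tree: B1–B2, B2–B3
The largest bag has 3 vertices, giving width 2; this decomposition certifies tw(G) ≤ 2. For the lower bound, the 3 vertices {0, 1, 2} are pairwise adjacent, and any tree decomposition puts a clique entirely inside one bag — forcing width ≥ 2. Hence tw(G) = 2 exactly.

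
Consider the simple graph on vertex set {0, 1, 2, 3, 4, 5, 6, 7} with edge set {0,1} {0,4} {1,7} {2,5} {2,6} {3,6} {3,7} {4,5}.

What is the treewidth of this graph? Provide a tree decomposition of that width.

Treewidth 2.
One optimal decomposition is:
Bags: B1 = {3, 6, 7}  B2 = {2, 6, 7}  B3 = {2, 5, 7}  B4 = {4, 5, 7}  B5 = {0, 4, 7}  B6 = {0, 1, 7}
Tree: B1–B2, B2–B3, B3–B4, B4–B5, B5–B6

Each bag holds 3 vertices, so the decomposition has width 2, which upper-bounds the treewidth. The edges 7–3–6–2–5–4–0–1–7 form a cycle, so G is not a tree and its treewidth is at least 2. Combining the bounds, tw(G) = 2.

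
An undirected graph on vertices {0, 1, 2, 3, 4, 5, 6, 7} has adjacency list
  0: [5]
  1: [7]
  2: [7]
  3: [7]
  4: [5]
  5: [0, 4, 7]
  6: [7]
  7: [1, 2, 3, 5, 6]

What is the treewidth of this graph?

1

A width-1 tree decomposition is:
Bags: B1 = {1, 7}  B2 = {3, 7}  B3 = {5, 7}  B4 = {4, 5}  B5 = {6, 7}  B6 = {2, 7}  B7 = {0, 5}
Tree: B1–B2, B2–B3, B3–B4, B3–B5, B1–B6, B3–B7
Each bag holds 2 vertices, so the decomposition has width 1, which upper-bounds the treewidth. Any graph with an edge has treewidth ≥ 1, and G has the edge 1–7. Hence tw(G) = 1 exactly.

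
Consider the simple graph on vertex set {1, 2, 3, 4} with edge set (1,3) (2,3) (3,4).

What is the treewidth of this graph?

A width-1 tree decomposition is:
Bags: B1 = {3, 4}  B2 = {1, 3}  B3 = {2, 3}
Tree: B1–B2, B2–B3
Every bag has size at most 2, so the width is 2 − 1 = 1 and tw(G) ≤ 1. G has an edge, so its treewidth is at least 1. The upper and lower bounds meet at 1, so that is the treewidth.

1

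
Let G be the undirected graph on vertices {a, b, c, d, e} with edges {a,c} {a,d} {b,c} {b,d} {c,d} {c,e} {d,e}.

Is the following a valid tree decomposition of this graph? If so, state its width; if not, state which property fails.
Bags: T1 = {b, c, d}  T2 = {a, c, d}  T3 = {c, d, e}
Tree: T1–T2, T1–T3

Yes; width 2.

Every vertex of G appears in some bag (union = {a, b, c, d, e}); every edge is covered by a bag; and for each vertex v the set of bags containing v is connected in the bag tree. The decomposition is therefore valid. The largest bag has 3 vertices, so the width is 2.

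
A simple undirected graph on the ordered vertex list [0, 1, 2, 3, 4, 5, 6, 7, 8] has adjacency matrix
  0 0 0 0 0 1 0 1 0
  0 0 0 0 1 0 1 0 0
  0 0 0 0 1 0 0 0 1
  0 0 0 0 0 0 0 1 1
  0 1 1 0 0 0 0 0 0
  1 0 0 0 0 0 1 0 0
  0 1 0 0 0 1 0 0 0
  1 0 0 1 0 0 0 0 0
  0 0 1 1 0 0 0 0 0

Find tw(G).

A width-2 tree decomposition is:
Bags: B1 = {3, 7, 8}  B2 = {0, 7, 8}  B3 = {0, 5, 8}  B4 = {5, 6, 8}  B5 = {1, 6, 8}  B6 = {1, 4, 8}  B7 = {2, 4, 8}
Tree: B1–B2, B2–B3, B3–B4, B4–B5, B5–B6, B6–B7
Each bag holds 3 vertices, so the decomposition has width 2, which upper-bounds the treewidth. The edges 8–3–7–0–5–6–1–4–2–8 form a cycle, so G is not a tree and its treewidth is at least 2. Therefore the treewidth is 2.

2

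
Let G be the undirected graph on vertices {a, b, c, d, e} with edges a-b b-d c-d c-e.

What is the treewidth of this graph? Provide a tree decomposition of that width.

The largest bag has 2 vertices, giving width 1; this decomposition certifies tw(G) ≤ 1. G has an edge, so its treewidth is at least 1. The upper and lower bounds meet at 1, so that is the treewidth.

Treewidth 1.
One such decomposition:
Bags: B1 = {c, e}  B2 = {c, d}  B3 = {b, d}  B4 = {a, b}
Tree: B1–B2, B2–B3, B3–B4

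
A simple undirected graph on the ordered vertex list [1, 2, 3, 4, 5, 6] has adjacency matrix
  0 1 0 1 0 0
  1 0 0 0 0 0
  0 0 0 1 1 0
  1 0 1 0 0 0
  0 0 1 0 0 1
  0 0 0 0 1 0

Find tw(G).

A width-1 tree decomposition is:
Bags: B1 = {3, 4}  B2 = {3, 5}  B3 = {1, 4}  B4 = {5, 6}  B5 = {1, 2}
Tree: B1–B2, B1–B3, B2–B4, B3–B5
Each bag holds 2 vertices, so the decomposition has width 1, which upper-bounds the treewidth. Since G has at least one edge (e.g. 3–4), it is not an edgeless graph, so tw(G) ≥ 1. Combining the bounds, tw(G) = 1.

1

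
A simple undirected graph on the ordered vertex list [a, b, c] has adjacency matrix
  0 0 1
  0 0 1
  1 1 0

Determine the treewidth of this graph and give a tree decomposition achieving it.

Treewidth 1.
One optimal decomposition is:
Bags: B1 = {b, c}  B2 = {a, c}
Tree: B1–B2

The largest bag has 2 vertices, giving width 1; this decomposition certifies tw(G) ≤ 1. Since G has at least one edge (e.g. b–c), it is not an edgeless graph, so tw(G) ≥ 1. Hence tw(G) = 1 exactly.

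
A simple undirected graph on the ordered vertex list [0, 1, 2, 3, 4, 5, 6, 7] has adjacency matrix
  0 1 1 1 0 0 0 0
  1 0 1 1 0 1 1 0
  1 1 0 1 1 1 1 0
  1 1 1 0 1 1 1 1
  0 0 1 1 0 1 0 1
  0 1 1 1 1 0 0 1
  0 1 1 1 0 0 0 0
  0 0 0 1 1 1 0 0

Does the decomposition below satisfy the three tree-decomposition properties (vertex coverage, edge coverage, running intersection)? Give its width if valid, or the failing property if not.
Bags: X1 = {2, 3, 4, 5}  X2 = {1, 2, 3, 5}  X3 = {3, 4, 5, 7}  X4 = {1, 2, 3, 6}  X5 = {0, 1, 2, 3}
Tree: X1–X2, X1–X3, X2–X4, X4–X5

Yes; width 3.

Every vertex of G appears in some bag (union = {0, 1, 2, 3, 4, 5, 6, 7}); every edge is covered by a bag; and for each vertex v the set of bags containing v is connected in the bag tree. The decomposition is therefore valid. The largest bag has 4 vertices, so the width is 3.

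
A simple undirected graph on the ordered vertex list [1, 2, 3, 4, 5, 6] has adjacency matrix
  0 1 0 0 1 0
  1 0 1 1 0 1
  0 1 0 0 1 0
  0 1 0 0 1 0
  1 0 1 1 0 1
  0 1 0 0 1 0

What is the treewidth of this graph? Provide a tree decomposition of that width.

Each bag holds 3 vertices, so the decomposition has width 2, which upper-bounds the treewidth. The edges 3–2–4–5–3 form a cycle, so G is not a tree and its treewidth is at least 2. Combining the bounds, tw(G) = 2.

Treewidth 2.
Bags: B1 = {2, 3, 5}  B2 = {2, 4, 5}  B3 = {2, 5, 6}  B4 = {1, 2, 5}
Tree: B1–B2, B2–B3, B3–B4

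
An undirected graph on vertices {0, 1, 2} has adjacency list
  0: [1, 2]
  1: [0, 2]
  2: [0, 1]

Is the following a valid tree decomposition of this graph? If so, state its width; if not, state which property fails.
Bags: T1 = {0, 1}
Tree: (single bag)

A tree decomposition must satisfy three properties: every vertex lies in some bag; for every edge, both endpoints lie together in some bag; and for every vertex, the bags containing it form a connected subtree. Here vertex 2 appears in no bag, so the decomposition is invalid.

No — vertex 2 appears in no bag.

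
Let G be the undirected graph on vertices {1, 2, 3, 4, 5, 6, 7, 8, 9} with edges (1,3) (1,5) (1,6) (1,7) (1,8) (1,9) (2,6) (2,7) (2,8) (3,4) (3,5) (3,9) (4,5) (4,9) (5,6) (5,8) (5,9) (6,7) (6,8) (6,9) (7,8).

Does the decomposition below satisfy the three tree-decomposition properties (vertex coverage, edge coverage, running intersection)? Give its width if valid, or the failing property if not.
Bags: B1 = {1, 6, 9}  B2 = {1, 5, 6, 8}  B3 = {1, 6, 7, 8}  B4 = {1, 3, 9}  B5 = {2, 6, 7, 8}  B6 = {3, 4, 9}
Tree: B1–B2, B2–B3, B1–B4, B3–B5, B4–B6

A tree decomposition must satisfy three properties: every vertex lies in some bag; for every edge, both endpoints lie together in some bag; and for every vertex, the bags containing it form a connected subtree. Here edge (5,9) lies in no bag, so the decomposition is invalid.

No — edge (5,9) lies in no bag.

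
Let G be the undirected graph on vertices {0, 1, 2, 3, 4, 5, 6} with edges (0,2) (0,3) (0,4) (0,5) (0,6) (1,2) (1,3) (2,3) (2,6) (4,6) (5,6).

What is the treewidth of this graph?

A width-2 tree decomposition is:
Bags: B1 = {0, 2, 3}  B2 = {1, 2, 3}  B3 = {0, 2, 6}  B4 = {0, 4, 6}  B5 = {0, 5, 6}
Tree: B1–B2, B1–B3, B3–B4, B4–B5
Each bag holds 3 vertices, so the decomposition has width 2, which upper-bounds the treewidth. Conversely, {0, 2, 3} is a clique of size 3, and the vertices of any clique must share a bag in every tree decomposition; so some bag has ≥ 3 vertices and tw(G) ≥ 2. The upper and lower bounds meet at 2, so that is the treewidth.

2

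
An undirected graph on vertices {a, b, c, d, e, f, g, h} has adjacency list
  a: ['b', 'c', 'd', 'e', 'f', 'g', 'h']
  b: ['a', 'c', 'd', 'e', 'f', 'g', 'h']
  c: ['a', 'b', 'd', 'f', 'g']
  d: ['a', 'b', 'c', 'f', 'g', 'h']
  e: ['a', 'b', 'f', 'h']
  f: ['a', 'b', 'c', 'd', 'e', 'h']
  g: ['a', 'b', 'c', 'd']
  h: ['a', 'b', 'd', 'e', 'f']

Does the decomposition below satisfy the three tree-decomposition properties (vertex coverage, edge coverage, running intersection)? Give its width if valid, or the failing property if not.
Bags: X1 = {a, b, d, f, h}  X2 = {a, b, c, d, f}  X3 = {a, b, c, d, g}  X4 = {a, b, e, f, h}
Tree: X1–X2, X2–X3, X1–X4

Checking the three conditions: (i) the bags cover all of {a, b, c, d, e, f, g, h}; (ii) for each edge, some bag contains both endpoints; (iii) the bags containing any fixed vertex form a subtree. All hold, so the decomposition is valid with width 5 − 1 = 4.

Yes; width 4.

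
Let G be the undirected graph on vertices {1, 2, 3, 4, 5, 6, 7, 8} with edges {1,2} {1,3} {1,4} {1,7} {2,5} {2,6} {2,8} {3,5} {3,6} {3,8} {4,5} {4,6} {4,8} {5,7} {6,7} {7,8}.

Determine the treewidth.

4

A width-4 tree decomposition is:
Bags: B1 = {2, 3, 4, 6, 7}  B2 = {1, 2, 3, 4, 7}  B3 = {2, 3, 4, 5, 7}  B4 = {2, 3, 4, 7, 8}
Tree: B1–B2, B2–B3, B3–B4
Each bag holds 5 vertices, so the decomposition has width 4, which upper-bounds the treewidth. For the lower bound: the 5 vertex sets {3,6}, {1,2}, {4,5}, {7}, {8} are disjoint, each induces a connected subgraph, and every pair is joined by at least one edge of G. Contracting each set to a single vertex therefore yields K_{5} as a minor, and since treewidth is minor-monotone, tw(G) ≥ tw(K_{5}) = 4. Hence tw(G) = 4 exactly.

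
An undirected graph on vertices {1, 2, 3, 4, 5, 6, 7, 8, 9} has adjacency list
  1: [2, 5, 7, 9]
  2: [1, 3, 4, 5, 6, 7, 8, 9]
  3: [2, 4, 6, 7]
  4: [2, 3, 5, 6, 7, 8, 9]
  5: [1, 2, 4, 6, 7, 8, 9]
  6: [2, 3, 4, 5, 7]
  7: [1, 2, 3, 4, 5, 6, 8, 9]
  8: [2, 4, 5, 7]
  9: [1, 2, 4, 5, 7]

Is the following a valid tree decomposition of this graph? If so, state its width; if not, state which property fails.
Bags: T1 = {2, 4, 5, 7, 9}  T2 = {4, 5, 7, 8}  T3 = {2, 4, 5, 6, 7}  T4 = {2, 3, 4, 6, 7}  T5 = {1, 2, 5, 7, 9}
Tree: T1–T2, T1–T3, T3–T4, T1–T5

No — edge (2,8) lies in no bag.

A tree decomposition must satisfy three properties: every vertex lies in some bag; for every edge, both endpoints lie together in some bag; and for every vertex, the bags containing it form a connected subtree. Here edge (2,8) lies in no bag, so the decomposition is invalid.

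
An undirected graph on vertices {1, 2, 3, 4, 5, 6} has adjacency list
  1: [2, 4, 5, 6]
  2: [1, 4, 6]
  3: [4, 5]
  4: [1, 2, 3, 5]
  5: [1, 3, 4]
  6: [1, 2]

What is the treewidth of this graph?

A width-2 tree decomposition is:
Bags: B1 = {1, 2, 6}  B2 = {1, 2, 4}  B3 = {1, 4, 5}  B4 = {3, 4, 5}
Tree: B1–B2, B2–B3, B3–B4
Every bag has size at most 3, so the width is 3 − 1 = 2 and tw(G) ≤ 2. Conversely, {1, 2, 4} is a clique of size 3, and the vertices of any clique must share a bag in every tree decomposition; so some bag has ≥ 3 vertices and tw(G) ≥ 2. The upper and lower bounds meet at 2, so that is the treewidth.

2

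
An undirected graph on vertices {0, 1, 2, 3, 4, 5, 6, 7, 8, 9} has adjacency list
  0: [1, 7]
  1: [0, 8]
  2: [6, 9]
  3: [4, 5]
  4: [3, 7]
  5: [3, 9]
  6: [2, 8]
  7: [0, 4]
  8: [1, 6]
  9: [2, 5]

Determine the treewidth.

2

A width-2 tree decomposition is:
Bags: B1 = {0, 1, 7}  B2 = {1, 7, 8}  B3 = {6, 7, 8}  B4 = {2, 6, 7}  B5 = {2, 7, 9}  B6 = {5, 7, 9}  B7 = {3, 5, 7}  B8 = {3, 4, 7}
Tree: B1–B2, B2–B3, B3–B4, B4–B5, B5–B6, B6–B7, B7–B8
Each bag holds 3 vertices, so the decomposition has width 2, which upper-bounds the treewidth. Since 7–0–1–8–6–2–9–5–3–4–7 is a cycle in G, G is not acyclic. Forests are exactly the graphs of treewidth ≤ 1, so tw(G) ≥ 2. Hence tw(G) = 2 exactly.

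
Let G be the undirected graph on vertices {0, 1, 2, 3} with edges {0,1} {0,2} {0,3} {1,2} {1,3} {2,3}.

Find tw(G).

3

A width-3 tree decomposition is:
Bags: B1 = {0, 1, 2, 3}
Tree: (single bag)
With just one bag of size 4, the width is 4 − 1 = 3, so tw(G) ≤ 3. For the lower bound, the 4 vertices {0, 1, 2, 3} are pairwise adjacent, and any tree decomposition puts a clique entirely inside one bag — forcing width ≥ 3. Therefore the treewidth is 3.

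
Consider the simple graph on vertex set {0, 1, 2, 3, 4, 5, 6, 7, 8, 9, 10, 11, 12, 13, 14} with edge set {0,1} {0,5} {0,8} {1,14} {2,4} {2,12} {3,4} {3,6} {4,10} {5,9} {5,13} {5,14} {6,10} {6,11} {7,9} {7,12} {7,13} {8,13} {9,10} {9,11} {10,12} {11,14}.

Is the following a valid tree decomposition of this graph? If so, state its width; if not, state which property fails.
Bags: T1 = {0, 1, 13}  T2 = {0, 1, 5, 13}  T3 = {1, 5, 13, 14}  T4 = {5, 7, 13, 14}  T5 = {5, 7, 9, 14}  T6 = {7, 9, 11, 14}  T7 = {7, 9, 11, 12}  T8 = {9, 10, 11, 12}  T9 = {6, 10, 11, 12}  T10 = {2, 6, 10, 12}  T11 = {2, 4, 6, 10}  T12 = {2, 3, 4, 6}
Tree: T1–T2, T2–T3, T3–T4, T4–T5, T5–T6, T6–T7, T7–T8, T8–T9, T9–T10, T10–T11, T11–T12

A tree decomposition must satisfy three properties: every vertex lies in some bag; for every edge, both endpoints lie together in some bag; and for every vertex, the bags containing it form a connected subtree. Here vertex 8 appears in no bag, so the decomposition is invalid.

No — vertex 8 appears in no bag.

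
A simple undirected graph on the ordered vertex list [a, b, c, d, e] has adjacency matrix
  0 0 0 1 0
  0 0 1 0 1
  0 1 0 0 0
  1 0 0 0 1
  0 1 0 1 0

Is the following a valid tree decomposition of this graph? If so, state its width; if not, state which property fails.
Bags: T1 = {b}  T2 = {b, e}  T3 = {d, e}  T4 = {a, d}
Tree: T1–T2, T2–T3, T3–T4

No — vertex c appears in no bag.

A tree decomposition must satisfy three properties: every vertex lies in some bag; for every edge, both endpoints lie together in some bag; and for every vertex, the bags containing it form a connected subtree. Here vertex c appears in no bag, so the decomposition is invalid.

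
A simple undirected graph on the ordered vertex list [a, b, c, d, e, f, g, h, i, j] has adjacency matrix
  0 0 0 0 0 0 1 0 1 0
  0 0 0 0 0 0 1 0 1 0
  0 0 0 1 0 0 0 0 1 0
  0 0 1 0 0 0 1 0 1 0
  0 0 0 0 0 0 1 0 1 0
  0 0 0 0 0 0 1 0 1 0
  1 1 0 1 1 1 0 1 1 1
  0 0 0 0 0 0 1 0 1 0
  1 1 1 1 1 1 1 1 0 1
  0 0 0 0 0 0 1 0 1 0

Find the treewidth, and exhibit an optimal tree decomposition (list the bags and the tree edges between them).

Each bag holds 3 vertices, so the decomposition has width 2, which upper-bounds the treewidth. For the lower bound, the 3 vertices {d, g, i} are pairwise adjacent, and any tree decomposition puts a clique entirely inside one bag — forcing width ≥ 2. Combining the bounds, tw(G) = 2.

Treewidth 2.
One such decomposition:
Bags: B1 = {d, g, i}  B2 = {f, g, i}  B3 = {g, h, i}  B4 = {e, g, i}  B5 = {a, g, i}  B6 = {c, d, i}  B7 = {b, g, i}  B8 = {g, i, j}
Tree: B1–B2, B1–B3, B3–B4, B2–B5, B1–B6, B5–B7, B5–B8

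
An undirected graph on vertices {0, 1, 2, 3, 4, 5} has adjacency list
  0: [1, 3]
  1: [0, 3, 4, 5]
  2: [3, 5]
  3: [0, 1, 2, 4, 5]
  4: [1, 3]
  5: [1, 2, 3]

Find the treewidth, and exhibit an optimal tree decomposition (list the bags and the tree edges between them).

Treewidth 2.
Bags: B1 = {0, 1, 3}  B2 = {1, 3, 4}  B3 = {1, 3, 5}  B4 = {2, 3, 5}
Tree: B1–B2, B2–B3, B3–B4

The largest bag has 3 vertices, giving width 2; this decomposition certifies tw(G) ≤ 2. For the lower bound, the 3 vertices {0, 1, 3} are pairwise adjacent, and any tree decomposition puts a clique entirely inside one bag — forcing width ≥ 2. Therefore the treewidth is 2.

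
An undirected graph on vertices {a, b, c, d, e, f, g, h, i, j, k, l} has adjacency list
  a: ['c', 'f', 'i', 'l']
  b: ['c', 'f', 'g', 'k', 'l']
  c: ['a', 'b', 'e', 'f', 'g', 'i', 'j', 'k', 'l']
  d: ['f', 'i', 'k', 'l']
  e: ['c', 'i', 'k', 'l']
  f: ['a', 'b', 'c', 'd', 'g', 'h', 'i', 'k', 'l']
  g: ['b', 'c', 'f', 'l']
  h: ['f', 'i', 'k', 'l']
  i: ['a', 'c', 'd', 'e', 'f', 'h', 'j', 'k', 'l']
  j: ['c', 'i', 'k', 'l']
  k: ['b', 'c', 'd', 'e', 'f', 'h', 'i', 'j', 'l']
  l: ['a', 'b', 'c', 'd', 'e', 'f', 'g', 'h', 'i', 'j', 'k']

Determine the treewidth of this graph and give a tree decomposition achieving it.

Every bag has size at most 5, so the width is 5 − 1 = 4 and tw(G) ≤ 4. On the other hand G contains the 5-clique {c, i, j, k, l}. A clique must lie in a single bag of any decomposition, so no decomposition can have width below 4. Combining the bounds, tw(G) = 4.

Treewidth 4.
One such decomposition:
Bags: B1 = {c, f, i, k, l}  B2 = {c, e, i, k, l}  B3 = {d, f, i, k, l}  B4 = {b, c, f, k, l}  B5 = {f, h, i, k, l}  B6 = {a, c, f, i, l}  B7 = {b, c, f, g, l}  B8 = {c, i, j, k, l}
Tree: B1–B2, B1–B3, B1–B4, B1–B5, B1–B6, B4–B7, B2–B8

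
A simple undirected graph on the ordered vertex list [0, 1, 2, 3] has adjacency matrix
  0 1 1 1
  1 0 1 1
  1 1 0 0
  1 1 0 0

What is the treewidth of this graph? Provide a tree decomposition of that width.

Treewidth 2.
Bags: B1 = {0, 1, 2}  B2 = {0, 1, 3}
Tree: B1–B2

Each bag holds 3 vertices, so the decomposition has width 2, which upper-bounds the treewidth. On the other hand G contains the 3-clique {0, 1, 2}. A clique must lie in a single bag of any decomposition, so no decomposition can have width below 2. Hence tw(G) = 2 exactly.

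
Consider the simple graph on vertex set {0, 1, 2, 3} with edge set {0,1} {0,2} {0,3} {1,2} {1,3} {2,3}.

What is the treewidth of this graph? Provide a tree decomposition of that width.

With just one bag of size 4, the width is 4 − 1 = 3, so tw(G) ≤ 3. On the other hand G contains the 4-clique {0, 1, 2, 3}. A clique must lie in a single bag of any decomposition, so no decomposition can have width below 3. Hence tw(G) = 3 exactly.

Treewidth 3.
One optimal decomposition is:
Bags: B1 = {0, 1, 2, 3}
Tree: (single bag)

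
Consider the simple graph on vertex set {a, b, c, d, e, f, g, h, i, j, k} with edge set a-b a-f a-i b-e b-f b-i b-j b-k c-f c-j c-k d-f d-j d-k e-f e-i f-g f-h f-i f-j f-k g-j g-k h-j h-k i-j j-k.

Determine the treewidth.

3

A width-3 tree decomposition is:
Bags: B1 = {b, f, j, k}  B2 = {c, f, j, k}  B3 = {f, h, j, k}  B4 = {b, f, i, j}  B5 = {d, f, j, k}  B6 = {f, g, j, k}  B7 = {b, e, f, i}  B8 = {a, b, f, i}
Tree: B1–B2, B1–B3, B1–B4, B1–B5, B1–B6, B4–B7, B7–B8
Each bag holds 4 vertices, so the decomposition has width 3, which upper-bounds the treewidth. On the other hand G contains the 4-clique {d, f, j, k}. A clique must lie in a single bag of any decomposition, so no decomposition can have width below 3. Hence tw(G) = 3 exactly.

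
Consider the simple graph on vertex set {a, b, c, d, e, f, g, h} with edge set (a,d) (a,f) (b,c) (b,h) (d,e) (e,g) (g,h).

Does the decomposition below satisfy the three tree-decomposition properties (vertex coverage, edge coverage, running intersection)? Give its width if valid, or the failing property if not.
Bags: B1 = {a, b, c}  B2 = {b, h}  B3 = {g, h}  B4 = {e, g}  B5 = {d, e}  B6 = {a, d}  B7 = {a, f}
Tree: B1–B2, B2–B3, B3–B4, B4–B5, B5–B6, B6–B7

A tree decomposition must satisfy three properties: every vertex lies in some bag; for every edge, both endpoints lie together in some bag; and for every vertex, the bags containing it form a connected subtree. Here bags containing vertex a are not connected in the tree, so the decomposition is invalid.

No — bags containing vertex a are not connected in the tree.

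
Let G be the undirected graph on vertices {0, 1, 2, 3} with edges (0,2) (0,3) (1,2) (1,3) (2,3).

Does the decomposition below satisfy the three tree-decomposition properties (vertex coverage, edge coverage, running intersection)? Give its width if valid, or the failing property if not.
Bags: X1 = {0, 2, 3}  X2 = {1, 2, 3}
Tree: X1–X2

Checking the three conditions: (i) the bags cover all of {0, 1, 2, 3}; (ii) for each edge, some bag contains both endpoints; (iii) the bags containing any fixed vertex form a subtree. All hold, so the decomposition is valid with width 3 − 1 = 2.

Yes; width 2.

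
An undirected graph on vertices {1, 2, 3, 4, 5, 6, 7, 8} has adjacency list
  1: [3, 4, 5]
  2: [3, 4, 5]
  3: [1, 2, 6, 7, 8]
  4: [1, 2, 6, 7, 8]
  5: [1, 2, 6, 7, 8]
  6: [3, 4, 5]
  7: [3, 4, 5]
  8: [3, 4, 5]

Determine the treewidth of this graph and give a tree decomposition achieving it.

Treewidth 3.
One such decomposition:
Bags: B1 = {3, 4, 5, 8}  B2 = {1, 3, 4, 5}  B3 = {3, 4, 5, 7}  B4 = {3, 4, 5, 6}  B5 = {2, 3, 4, 5}
Tree: B1–B2, B2–B3, B3–B4, B4–B5

Every bag has size at most 4, so the width is 4 − 1 = 3 and tw(G) ≤ 3. For the lower bound: the 4 vertex sets {3,8}, {1,5}, {4}, {7} are disjoint, each induces a connected subgraph, and every pair is joined by at least one edge of G. Contracting each set to a single vertex therefore yields K_{4} as a minor, and since treewidth is minor-monotone, tw(G) ≥ tw(K_{4}) = 3. Therefore the treewidth is 3.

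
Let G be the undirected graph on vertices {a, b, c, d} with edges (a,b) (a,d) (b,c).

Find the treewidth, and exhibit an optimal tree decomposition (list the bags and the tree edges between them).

The largest bag has 2 vertices, giving width 1; this decomposition certifies tw(G) ≤ 1. Since G has at least one edge (e.g. a–d), it is not an edgeless graph, so tw(G) ≥ 1. Therefore the treewidth is 1.

Treewidth 1.
One optimal decomposition is:
Bags: B1 = {a, d}  B2 = {a, b}  B3 = {b, c}
Tree: B1–B2, B2–B3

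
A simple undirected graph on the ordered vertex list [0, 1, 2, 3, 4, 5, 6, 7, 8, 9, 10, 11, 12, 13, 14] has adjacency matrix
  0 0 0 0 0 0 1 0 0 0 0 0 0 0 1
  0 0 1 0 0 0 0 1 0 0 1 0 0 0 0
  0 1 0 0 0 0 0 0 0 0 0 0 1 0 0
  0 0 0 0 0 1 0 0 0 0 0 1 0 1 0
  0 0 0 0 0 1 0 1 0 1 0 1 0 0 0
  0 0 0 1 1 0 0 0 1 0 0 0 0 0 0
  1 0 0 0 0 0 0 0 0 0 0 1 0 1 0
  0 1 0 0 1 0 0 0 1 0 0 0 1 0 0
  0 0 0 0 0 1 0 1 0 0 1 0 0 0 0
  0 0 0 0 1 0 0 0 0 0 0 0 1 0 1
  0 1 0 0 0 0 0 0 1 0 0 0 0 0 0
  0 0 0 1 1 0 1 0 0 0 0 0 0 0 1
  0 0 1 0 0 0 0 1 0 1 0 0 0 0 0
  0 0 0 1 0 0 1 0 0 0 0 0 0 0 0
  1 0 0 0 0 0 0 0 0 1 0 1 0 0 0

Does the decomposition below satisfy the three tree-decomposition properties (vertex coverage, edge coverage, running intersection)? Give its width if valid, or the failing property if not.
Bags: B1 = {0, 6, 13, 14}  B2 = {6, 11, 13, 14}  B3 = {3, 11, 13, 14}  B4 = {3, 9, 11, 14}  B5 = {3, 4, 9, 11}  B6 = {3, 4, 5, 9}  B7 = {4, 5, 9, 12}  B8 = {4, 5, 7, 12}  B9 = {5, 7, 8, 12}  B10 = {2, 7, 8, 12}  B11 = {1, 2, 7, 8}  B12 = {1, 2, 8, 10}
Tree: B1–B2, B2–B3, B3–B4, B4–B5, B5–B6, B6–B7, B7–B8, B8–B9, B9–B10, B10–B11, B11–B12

Yes; width 3.

Vertex coverage: the bags together contain {0, 1, 2, 3, 4, 5, 6, 7, 8, 9, 10, 11, 12, 13, 14}, the full vertex set. Edge coverage: each edge of G has both endpoints in at least one bag. Running intersection: for every vertex, the bags containing it form a connected subtree. All three properties hold, so this is a valid tree decomposition of width max|bag| − 1 = 3, and hence tw(G) ≤ 3.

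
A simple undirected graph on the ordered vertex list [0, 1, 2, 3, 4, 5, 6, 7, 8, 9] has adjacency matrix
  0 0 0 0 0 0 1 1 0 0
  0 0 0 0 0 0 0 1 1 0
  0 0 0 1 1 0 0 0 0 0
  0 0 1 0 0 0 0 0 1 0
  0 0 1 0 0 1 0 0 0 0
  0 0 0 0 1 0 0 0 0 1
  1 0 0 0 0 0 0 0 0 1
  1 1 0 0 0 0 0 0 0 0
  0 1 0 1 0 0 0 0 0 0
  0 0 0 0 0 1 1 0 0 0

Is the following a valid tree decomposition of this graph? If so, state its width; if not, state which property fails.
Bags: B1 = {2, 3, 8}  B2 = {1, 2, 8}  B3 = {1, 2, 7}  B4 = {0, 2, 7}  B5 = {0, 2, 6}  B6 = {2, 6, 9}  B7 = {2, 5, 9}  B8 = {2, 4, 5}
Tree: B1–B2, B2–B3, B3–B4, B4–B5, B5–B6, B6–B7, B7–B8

Checking the three conditions: (i) the bags cover all of {0, 1, 2, 3, 4, 5, 6, 7, 8, 9}; (ii) for each edge, some bag contains both endpoints; (iii) the bags containing any fixed vertex form a subtree. All hold, so the decomposition is valid with width 3 − 1 = 2.

Yes; width 2.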